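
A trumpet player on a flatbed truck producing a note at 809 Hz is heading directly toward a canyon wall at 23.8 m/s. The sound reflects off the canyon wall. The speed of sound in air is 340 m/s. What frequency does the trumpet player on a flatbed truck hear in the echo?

931 Hz

The canyon wall receives the sound from a moving source: f₁ = f₀ · v/(v − v_e) = 809 × 340/316.2 ≈ 870 Hz.
On the return leg the trumpet player on a flatbed truck is a moving observer: f₂ = f₁ · (v + v_e)/v = 870 × 363.8/340 ≈ 931 Hz.
Equivalently f₂ = f₀ · (v + v_e)/(v − v_e).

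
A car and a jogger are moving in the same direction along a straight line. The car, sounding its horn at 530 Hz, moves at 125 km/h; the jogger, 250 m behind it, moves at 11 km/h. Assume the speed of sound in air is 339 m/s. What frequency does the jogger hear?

125 km/h = 34.72 m/s; 11 km/h = 3.056 m/s.
The jogger is behind, so the car is moving away from it while the jogger is moving toward the car.
Both move, so f' = f · (v + v_o)/(v + v_s).
f' = 530 × (339 + 3.056)/(339 + 34.72) = 530 × 342.06/373.72 ≈ 485 Hz.

485 Hz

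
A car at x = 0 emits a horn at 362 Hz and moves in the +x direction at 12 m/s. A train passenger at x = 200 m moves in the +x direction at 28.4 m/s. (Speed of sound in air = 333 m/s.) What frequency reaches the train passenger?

The observer lies on the +x side, so the source is heading toward the observer and the observer is heading away from the source.
Both move, so f' = f · (v − v_o)/(v − v_s).
f' = 362 × (333 − 28.4)/(333 − 12) = 362 × 304.6/321 ≈ 344 Hz.

344 Hz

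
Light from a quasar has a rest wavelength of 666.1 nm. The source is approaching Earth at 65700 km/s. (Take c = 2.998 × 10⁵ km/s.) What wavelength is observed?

β = v/c = 65700/299800 = 0.2191.
Relativistic Doppler for wavelength: λ' = λ₀ · √((1 − β)/(1 + β)).
λ' = 666.1 × √(0.7809/1.2191) = 666.1 × 0.80031 ≈ 533.1 nm.

533.1 nm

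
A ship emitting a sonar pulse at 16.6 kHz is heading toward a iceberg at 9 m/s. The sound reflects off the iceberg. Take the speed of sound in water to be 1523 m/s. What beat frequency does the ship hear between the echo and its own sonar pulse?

The iceberg receives the sound from a moving source: f₁ = f₀ · v/(v − v_e) = 16.6 × 1523/1514 ≈ 16.6987 kHz.
On the return leg the ship is a moving observer: f₂ = f₁ · (v + v_e)/v = 16.6987 × 1532/1523 ≈ 16.7974 kHz.
Equivalently f₂ = f₀ · (v + v_e)/(v − v_e).
Beat against the emitted tone (with f₀ = 16600 Hz): |f₂ − f₀| = 2v_e·f₀/(v − v_e) = 2 × 9 × 16600/1514 ≈ 197 Hz.

197 Hz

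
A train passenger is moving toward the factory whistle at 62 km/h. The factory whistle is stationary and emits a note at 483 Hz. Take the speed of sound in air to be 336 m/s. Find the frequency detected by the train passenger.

508 Hz

62 km/h = 17.22 m/s.
Only the observer moves, toward the source, so f' = f · (v + v_o)/v.
f' = 483 × (336 + 17.22)/336 = 483 × 353.22/336 ≈ 508 Hz.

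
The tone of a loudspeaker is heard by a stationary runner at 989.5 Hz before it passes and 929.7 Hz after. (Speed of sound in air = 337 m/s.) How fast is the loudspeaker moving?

f₁/f₂ = (v + v_s)/(v − v_s), so v_s = v · (f₁ − f₂)/(f₁ + f₂).
v_s = 337 × (989.5 − 929.7)/(989.5 + 929.7) = 337 × 59.8/1919.2 ≈ 10.5 m/s.

10.5 m/s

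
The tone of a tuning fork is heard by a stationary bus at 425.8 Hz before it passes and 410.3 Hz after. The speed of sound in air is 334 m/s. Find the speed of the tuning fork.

f₁/f₂ = (v + v_s)/(v − v_s), so v_s = v · (f₁ − f₂)/(f₁ + f₂).
v_s = 334 × (425.8 − 410.3)/(425.8 + 410.3) = 334 × 15.5/836.1 ≈ 6.2 m/s.

6.2 m/s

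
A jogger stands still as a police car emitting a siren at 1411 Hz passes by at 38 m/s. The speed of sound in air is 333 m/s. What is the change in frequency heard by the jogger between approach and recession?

326 Hz

Approaching: f₁ = f · v/(v − v_s) = 1411 × 333/295 ≈ 1593 Hz.
Receding: f₂ = f · v/(v + v_s) = 1411 × 333/371 ≈ 1266 Hz.
Drop: f₁ − f₂ = 2f·v·v_s/(v² − v_s²) = 2 × 1411 × 333 × 38/(333² − 38²) ≈ 326 Hz.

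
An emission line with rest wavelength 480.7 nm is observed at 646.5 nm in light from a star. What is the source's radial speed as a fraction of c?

λ'/λ₀ = 1.3449 > 1 (redshift), so the source is receding.
λ'/λ₀ = √((1 + β)/(1 − β)) for a receding source ⇒ β = (r² − 1)/(r² + 1) with r = λ'/λ₀.
β = (1.8088 − 1)/(1.8088 + 1) ≈ 0.288.

0.288c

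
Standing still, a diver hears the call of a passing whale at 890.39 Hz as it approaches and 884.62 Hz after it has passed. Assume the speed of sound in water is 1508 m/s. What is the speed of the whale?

4.9 m/s

f₁/f₂ = (v + v_s)/(v − v_s), so v_s = v · (f₁ − f₂)/(f₁ + f₂).
v_s = 1508 × (890.39 − 884.62)/(890.39 + 884.62) = 1508 × 5.77/1775.01 ≈ 4.9 m/s.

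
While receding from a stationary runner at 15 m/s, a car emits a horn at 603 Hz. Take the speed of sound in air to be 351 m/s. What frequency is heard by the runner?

578 Hz

Only the source moves, away from the listener, so f' = f · v/(v + v_s).
f' = 603 × 351/(351 + 15) = 603 × 351/366 ≈ 578 Hz.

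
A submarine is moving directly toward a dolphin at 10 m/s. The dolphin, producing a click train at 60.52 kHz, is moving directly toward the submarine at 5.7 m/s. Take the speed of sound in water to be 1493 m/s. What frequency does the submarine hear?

General Doppler shift: f' = f · (v + v_o)/(v − v_s).
f' = 60.52 × (1493 + 10)/(1493 − 5.7) = 60.52 × 1503/1487.3 ≈ 61.2 kHz.

61.2 kHz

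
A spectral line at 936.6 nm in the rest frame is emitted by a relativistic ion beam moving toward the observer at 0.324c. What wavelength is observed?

Relativistic Doppler for wavelength: λ' = λ₀ · √((1 − β)/(1 + β)).
λ' = 936.6 × √(0.6760/1.3240) = 936.6 × 0.71454 ≈ 669.2 nm.

669.2 nm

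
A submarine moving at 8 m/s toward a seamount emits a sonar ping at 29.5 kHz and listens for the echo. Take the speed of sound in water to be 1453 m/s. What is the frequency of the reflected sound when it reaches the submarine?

The seamount receives the sound from a moving source: f₁ = f₀ · v/(v − v_e) = 29.5 × 1453/1445 ≈ 29.7 kHz.
On the return leg the submarine is a moving observer: f₂ = f₁ · (v + v_e)/v = 29.7 × 1461/1453 ≈ 29.8 kHz.

29.8 kHz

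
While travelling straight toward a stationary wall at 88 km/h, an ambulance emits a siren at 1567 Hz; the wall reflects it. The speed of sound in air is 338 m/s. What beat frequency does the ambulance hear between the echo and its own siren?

244 Hz

88 km/h = 24.44 m/s.
The wall receives the sound from a moving source: f₁ = f₀ · v/(v − v_e) = 1567 × 338/313.56 ≈ 1689 Hz.
On the return leg the ambulance is a moving observer: f₂ = f₁ · (v + v_e)/v = 1689 × 362.44/338 ≈ 1811 Hz.
Beat against the emitted tone: |f₂ − f₀| = 2v_e·f₀/(v − v_e) = 2 × 24.44 × 1567/313.56 ≈ 244 Hz.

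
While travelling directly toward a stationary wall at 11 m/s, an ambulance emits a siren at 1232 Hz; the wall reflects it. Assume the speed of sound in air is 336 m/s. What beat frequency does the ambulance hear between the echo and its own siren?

The wall receives the sound from a moving source: f₁ = f₀ · v/(v − v_e) = 1232 × 336/325 ≈ 1273.7 Hz.
On the return leg the ambulance is a moving observer: f₂ = f₁ · (v + v_e)/v = 1273.7 × 347/336 ≈ 1315.4 Hz.
Beat against the emitted tone: |f₂ − f₀| = 2v_e·f₀/(v − v_e) = 2 × 11 × 1232/325 ≈ 83 Hz.

83 Hz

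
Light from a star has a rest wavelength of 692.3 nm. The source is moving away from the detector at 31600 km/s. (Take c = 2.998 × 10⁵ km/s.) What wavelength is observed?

769.6 nm

β = v/c = 31600/299800 = 0.1054.
Relativistic Doppler for wavelength: λ' = λ₀ · √((1 + β)/(1 − β)).
λ' = 692.3 × √(1.1054/0.8946) = 692.3 × 1.11160 ≈ 769.6 nm.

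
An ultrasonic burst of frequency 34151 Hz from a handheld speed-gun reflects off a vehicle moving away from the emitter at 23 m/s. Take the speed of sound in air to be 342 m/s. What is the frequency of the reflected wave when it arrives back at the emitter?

At the vehicle (a moving observer), f₁ = f₀ · (v − u)/v = 34151 × 319/342 ≈ 31854 Hz.
The reflection then acts as a moving source: f₂ = f₁ · v/(v + u) ≈ 29847 Hz.
Equivalently f₂ = f₀ · (v − u)/(v + u).

29847 Hz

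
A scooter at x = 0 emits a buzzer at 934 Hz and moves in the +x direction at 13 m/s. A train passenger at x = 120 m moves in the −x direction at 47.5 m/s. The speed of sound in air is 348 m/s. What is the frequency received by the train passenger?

The observer lies on the +x side, so the source is heading toward the observer and the observer is heading toward the source.
General Doppler shift: f' = f · (v + v_o)/(v − v_s).
f' = 934 × (348 + 47.5)/(348 − 13) = 934 × 395.5/335 ≈ 1103 Hz.

1103 Hz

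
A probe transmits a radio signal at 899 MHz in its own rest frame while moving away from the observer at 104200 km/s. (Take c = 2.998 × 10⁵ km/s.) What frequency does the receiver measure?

β = v/c = 104200/299800 = 0.3476.
Relativistic Doppler for frequency: f' = f₀ · √((1 − β)/(1 + β)).
f' = 899 × √(0.6524/1.3476) = 899 × 0.69581 ≈ 625.5 MHz.

625.5 MHz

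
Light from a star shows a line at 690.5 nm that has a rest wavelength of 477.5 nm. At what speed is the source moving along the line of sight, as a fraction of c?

0.353c

λ'/λ₀ = 1.4461 > 1 (redshift), so the source is receding.
λ'/λ₀ = √((1 + β)/(1 − β)) for a receding source ⇒ β = (r² − 1)/(r² + 1) with r = λ'/λ₀.
β = (2.0911 − 1)/(2.0911 + 1) ≈ 0.353.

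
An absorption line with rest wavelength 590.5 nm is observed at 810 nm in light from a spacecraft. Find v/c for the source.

λ'/λ₀ = 1.3717 > 1 (redshift), so the source is receding.
λ'/λ₀ = √((1 + β)/(1 − β)) for a receding source ⇒ β = (r² − 1)/(r² + 1) with r = λ'/λ₀.
β = (1.8816 − 1)/(1.8816 + 1) ≈ 0.306.

0.306c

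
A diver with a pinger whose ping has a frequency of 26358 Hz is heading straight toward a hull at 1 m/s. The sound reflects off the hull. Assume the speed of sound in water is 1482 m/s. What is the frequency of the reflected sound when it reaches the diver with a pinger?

The hull receives the sound from a moving source: f₁ = f₀ · v/(v − v_e) = 26358 × 1482/1481 ≈ 26376 Hz.
On the return leg the diver with a pinger is a moving observer: f₂ = f₁ · (v + v_e)/v = 26376 × 1483/1482 ≈ 26394 Hz.
Equivalently f₂ = f₀ · (v + v_e)/(v − v_e).

26394 Hz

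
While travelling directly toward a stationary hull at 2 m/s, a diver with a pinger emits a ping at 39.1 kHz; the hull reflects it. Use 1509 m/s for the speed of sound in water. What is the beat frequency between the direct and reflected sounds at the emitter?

The hull receives the sound from a moving source: f₁ = f₀ · v/(v − v_e) = 39.1 × 1509/1507 ≈ 39.1519 kHz.
On the return leg the diver with a pinger is a moving observer: f₂ = f₁ · (v + v_e)/v = 39.1519 × 1511/1509 ≈ 39.2038 kHz.
Beat against the emitted tone (with f₀ = 39100 Hz): |f₂ − f₀| = 2v_e·f₀/(v − v_e) = 2 × 2 × 39100/1507 ≈ 104 Hz.

104 Hz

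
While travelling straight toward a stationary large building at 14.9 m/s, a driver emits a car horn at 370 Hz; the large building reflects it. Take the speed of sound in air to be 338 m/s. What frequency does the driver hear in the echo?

404 Hz

The large building receives the sound from a moving source: f₁ = f₀ · v/(v − v_e) = 370 × 338/323.1 ≈ 387 Hz.
On the return leg the driver is a moving observer: f₂ = f₁ · (v + v_e)/v = 387 × 352.9/338 ≈ 404 Hz.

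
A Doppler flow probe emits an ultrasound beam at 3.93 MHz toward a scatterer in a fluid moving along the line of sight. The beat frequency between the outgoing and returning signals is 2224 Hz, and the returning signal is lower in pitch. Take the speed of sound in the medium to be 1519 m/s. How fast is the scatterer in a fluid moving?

0.43 m/s

Double Doppler shift off a moving reflector: f₂ = f₀ · (v + u)/(v − u) (u > 0 toward emitter).
Returning signal is lower, so f₂ = f₀ − Δf = 3930000 − 2224 = 3927776 Hz.
Rearranging, u = v · (f₂ − f₀)/(f₂ + f₀) = 1519 × -2224/7857776 ≈ -0.43 m/s.
So the scatterer in a fluid is moving at 0.43 m/s away from the emitter.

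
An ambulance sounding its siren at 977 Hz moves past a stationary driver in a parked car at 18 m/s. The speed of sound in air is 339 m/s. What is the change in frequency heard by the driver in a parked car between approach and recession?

104 Hz

Approaching: f₁ = f · v/(v − v_s) = 977 × 339/321 ≈ 1032 Hz.
Receding: f₂ = f · v/(v + v_s) = 977 × 339/357 ≈ 928 Hz.
Drop: f₁ − f₂ = 2f·v·v_s/(v² − v_s²) = 2 × 977 × 339 × 18/(339² − 18²) ≈ 104 Hz.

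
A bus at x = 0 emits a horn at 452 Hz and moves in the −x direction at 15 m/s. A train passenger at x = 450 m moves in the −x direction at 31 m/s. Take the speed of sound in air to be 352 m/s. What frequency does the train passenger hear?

The observer lies on the +x side, so the source is heading away from the observer and the observer is heading toward the source.
With source receding and observer approaching, f' = f · (v + v_o)/(v + v_s).
f' = 452 × (352 + 31)/(352 + 15) = 452 × 383/367 ≈ 472 Hz.

472 Hz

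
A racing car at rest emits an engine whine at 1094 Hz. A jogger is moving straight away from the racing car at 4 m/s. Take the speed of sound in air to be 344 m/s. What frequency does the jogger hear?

1081 Hz

Moving observer, stationary source: f' = f · (v − v_o)/v.
f' = 1094 × (344 − 4)/344 = 1094 × 340/344 ≈ 1081 Hz.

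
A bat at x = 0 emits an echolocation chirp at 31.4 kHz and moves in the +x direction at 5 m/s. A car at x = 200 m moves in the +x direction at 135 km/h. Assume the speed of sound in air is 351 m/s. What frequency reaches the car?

28.5 kHz

135 km/h = 37.5 m/s.
The observer lies on the +x side, so the source is heading toward the observer and the observer is heading away from the source.
General Doppler shift: f' = f · (v − v_o)/(v − v_s).
f' = 31.4 × (351 − 37.5)/(351 − 5) = 31.4 × 313.5/346 ≈ 28.5 kHz.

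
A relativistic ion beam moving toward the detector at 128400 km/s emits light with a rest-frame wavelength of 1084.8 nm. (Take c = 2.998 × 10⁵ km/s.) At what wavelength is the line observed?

686.3 nm

β = v/c = 128400/299800 = 0.4283.
Relativistic Doppler for wavelength: λ' = λ₀ · √((1 − β)/(1 + β)).
λ' = 1084.8 × √(0.5717/1.4283) = 1084.8 × 0.63268 ≈ 686.3 nm.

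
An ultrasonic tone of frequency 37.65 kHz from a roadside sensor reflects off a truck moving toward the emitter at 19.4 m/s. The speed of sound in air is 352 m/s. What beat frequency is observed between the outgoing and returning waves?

4392 Hz

The truck first receives the wave as a moving observer: f₁ = f₀ · (v + u)/v = 37.65 × (352 + 19.4)/352 ≈ 39.73 kHz.
On reflection it acts as a source moving toward the stationary detector: f₂ = f₁ · v/(v − u) = 39.73 × 352/332.6 ≈ 42.04 kHz.
Equivalently f₂ = f₀ · (v + u)/(v − u).
Beat frequency (with f₀ = 37650 Hz): |f₂ − f₀| = 2u·f₀/(v − u) = 2 × 19.4 × 37650/332.6 ≈ 4392 Hz.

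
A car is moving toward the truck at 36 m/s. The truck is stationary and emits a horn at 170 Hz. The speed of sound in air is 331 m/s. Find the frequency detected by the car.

188 Hz

Only the observer moves, toward the source, so f' = f · (v + v_o)/v.
f' = 170 × (331 + 36)/331 = 170 × 367/331 ≈ 188 Hz.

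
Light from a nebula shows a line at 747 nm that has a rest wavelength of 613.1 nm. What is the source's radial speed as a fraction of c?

0.195c

λ'/λ₀ = 1.2184 > 1 (redshift), so the source is receding.
λ'/λ₀ = √((1 + β)/(1 − β)) for a receding source ⇒ β = (r² − 1)/(r² + 1) with r = λ'/λ₀.
β = (1.4845 − 1)/(1.4845 + 1) ≈ 0.195.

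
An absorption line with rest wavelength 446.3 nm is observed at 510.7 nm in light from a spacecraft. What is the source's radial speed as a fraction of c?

0.134

λ'/λ₀ = 1.1443 > 1 (redshift), so the source is receding.
λ'/λ₀ = √((1 + β)/(1 − β)) for a receding source ⇒ β = (r² − 1)/(r² + 1) with r = λ'/λ₀.
β = (1.3094 − 1)/(1.3094 + 1) ≈ 0.134.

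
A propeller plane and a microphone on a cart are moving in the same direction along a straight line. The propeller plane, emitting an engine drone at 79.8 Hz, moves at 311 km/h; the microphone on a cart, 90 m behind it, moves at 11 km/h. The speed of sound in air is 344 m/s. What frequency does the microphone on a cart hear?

64 Hz

311 km/h = 86.39 m/s; 11 km/h = 3.056 m/s.
The microphone on a cart is behind, so the propeller plane is moving away from it while the microphone on a cart is moving toward the propeller plane.
Both move, so f' = f · (v + v_o)/(v + v_s).
f' = 79.8 × (344 + 3.056)/(344 + 86.39) = 79.8 × 347.06/430.39 ≈ 64 Hz.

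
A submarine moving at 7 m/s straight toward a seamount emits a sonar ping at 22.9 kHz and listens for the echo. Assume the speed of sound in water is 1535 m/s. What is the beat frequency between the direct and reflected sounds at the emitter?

The seamount receives the sound from a moving source: f₁ = f₀ · v/(v − v_e) = 22.9 × 1535/1528 ≈ 23.005 kHz.
On the return leg the submarine is a moving observer: f₂ = f₁ · (v + v_e)/v = 23.005 × 1542/1535 ≈ 23.110 kHz.
Beat against the emitted tone (with f₀ = 22900 Hz): |f₂ − f₀| = 2v_e·f₀/(v − v_e) = 2 × 7 × 22900/1528 ≈ 210 Hz.

210 Hz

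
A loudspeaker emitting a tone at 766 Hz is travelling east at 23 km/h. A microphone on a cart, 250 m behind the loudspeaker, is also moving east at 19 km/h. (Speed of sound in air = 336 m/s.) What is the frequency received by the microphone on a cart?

764 Hz

23 km/h = 6.389 m/s; 19 km/h = 5.278 m/s.
The microphone on a cart is behind, so the loudspeaker is moving away from it while the microphone on a cart is moving toward the loudspeaker.
General Doppler shift: f' = f · (v + v_o)/(v + v_s).
f' = 766 × (336 + 5.278)/(336 + 6.389) = 766 × 341.28/342.39 ≈ 764 Hz.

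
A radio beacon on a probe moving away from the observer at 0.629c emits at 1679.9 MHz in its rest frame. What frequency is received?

Relativistic Doppler for frequency: f' = f₀ · √((1 − β)/(1 + β)).
f' = 1679.9 × √(0.3710/1.6290) = 1679.9 × 0.47723 ≈ 801.7 MHz.

801.7 MHz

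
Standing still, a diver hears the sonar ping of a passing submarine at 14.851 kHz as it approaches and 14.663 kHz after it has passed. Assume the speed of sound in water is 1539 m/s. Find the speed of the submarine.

f₁/f₂ = (v + v_s)/(v − v_s), so v_s = v · (f₁ − f₂)/(f₁ + f₂).
v_s = 1539 × (14.851 − 14.663)/(14.851 + 14.663) = 1539 × 0.188/29.514 ≈ 9.8 m/s.

9.8 m/s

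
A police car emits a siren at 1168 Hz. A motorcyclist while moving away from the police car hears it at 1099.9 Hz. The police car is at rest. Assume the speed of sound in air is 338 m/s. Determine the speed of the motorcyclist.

19.7 m/s

f' = f · (v − v_o)/v ⇒ v_o = v · |f'/f − 1|.
v_o = 338 × |1099.9/1168 − 1| = 338 × 0.0583 ≈ 19.7 m/s.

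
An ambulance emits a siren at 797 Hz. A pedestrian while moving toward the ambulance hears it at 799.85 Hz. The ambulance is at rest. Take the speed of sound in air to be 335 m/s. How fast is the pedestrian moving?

f' = f · (v + v_o)/v ⇒ v_o = v · |f'/f − 1|.
v_o = 335 × |799.85/797 − 1| = 335 × 0.003576 ≈ 1.20 m/s.

1.20 m/s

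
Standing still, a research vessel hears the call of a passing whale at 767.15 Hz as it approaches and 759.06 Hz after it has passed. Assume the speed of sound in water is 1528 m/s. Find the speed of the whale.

8.1 m/s

f₁/f₂ = (v + v_s)/(v − v_s), so v_s = v · (f₁ − f₂)/(f₁ + f₂).
v_s = 1528 × (767.15 − 759.06)/(767.15 + 759.06) = 1528 × 8.09/1526.21 ≈ 8.1 m/s.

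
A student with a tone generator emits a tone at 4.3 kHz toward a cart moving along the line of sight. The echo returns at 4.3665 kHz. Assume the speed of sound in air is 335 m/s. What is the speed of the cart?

2.57 m/s

Double Doppler shift off a moving reflector: f₂ = f₀ · (v + u)/(v − u) (u > 0 toward emitter).
Rearranging, u = v · (f₂ − f₀)/(f₂ + f₀) = 335 × 0.0665/8.6665 ≈ 2.57 m/s.
So the cart is moving at 2.57 m/s toward the emitter.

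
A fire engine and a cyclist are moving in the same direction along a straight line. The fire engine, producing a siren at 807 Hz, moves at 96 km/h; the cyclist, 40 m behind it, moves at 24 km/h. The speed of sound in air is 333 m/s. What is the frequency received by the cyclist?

96 km/h = 26.67 m/s; 24 km/h = 6.667 m/s.
The cyclist is behind, so the fire engine is moving away from it while the cyclist is moving toward the fire engine.
General Doppler shift: f' = f · (v + v_o)/(v + v_s).
f' = 807 × (333 + 6.667)/(333 + 26.67) = 807 × 339.67/359.67 ≈ 762 Hz.

762 Hz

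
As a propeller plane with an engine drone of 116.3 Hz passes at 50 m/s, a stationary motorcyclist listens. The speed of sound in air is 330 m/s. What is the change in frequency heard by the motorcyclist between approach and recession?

36.1 Hz

Approaching: f₁ = f · v/(v − v_s) = 116.3 × 330/280 ≈ 137.1 Hz.
Receding: f₂ = f · v/(v + v_s) = 116.3 × 330/380 ≈ 101.0 Hz.
Drop: f₁ − f₂ = 2f·v·v_s/(v² − v_s²) = 2 × 116.3 × 330 × 50/(330² − 50²) ≈ 36.1 Hz.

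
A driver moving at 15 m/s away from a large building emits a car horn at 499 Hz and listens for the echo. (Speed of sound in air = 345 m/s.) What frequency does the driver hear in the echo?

457 Hz

The large building receives the sound from a moving source: f₁ = f₀ · v/(v + v_e) = 499 × 345/360 ≈ 478 Hz.
On the return leg the driver is a moving observer: f₂ = f₁ · (v − v_e)/v = 478 × 330/345 ≈ 457 Hz.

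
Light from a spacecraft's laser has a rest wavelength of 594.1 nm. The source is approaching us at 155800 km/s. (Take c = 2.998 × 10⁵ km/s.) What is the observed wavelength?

334.0 nm

β = v/c = 155800/299800 = 0.5197.
Relativistic Doppler for wavelength: λ' = λ₀ · √((1 − β)/(1 + β)).
λ' = 594.1 × √(0.4803/1.5197) = 594.1 × 0.56220 ≈ 334.0 nm.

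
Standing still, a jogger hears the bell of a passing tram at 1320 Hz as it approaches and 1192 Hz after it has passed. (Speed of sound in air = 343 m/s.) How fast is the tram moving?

17.5 m/s

f₁/f₂ = (v + v_s)/(v − v_s), so v_s = v · (f₁ − f₂)/(f₁ + f₂).
v_s = 343 × (1320 − 1192)/(1320 + 1192) = 343 × 128/2512 ≈ 17.5 m/s.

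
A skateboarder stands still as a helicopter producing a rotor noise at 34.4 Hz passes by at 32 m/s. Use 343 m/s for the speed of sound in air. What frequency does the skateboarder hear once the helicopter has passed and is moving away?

31.5 Hz

Receding: f₂ = f · v/(v + v_s) = 34.4 × 343/375 ≈ 31.5 Hz.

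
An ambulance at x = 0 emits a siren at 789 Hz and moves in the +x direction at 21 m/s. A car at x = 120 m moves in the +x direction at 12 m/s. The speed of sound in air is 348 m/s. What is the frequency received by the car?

The observer lies on the +x side, so the source is heading toward the observer and the observer is heading away from the source.
Both move, so f' = f · (v − v_o)/(v − v_s).
f' = 789 × (348 − 12)/(348 − 21) = 789 × 336/327 ≈ 811 Hz.

811 Hz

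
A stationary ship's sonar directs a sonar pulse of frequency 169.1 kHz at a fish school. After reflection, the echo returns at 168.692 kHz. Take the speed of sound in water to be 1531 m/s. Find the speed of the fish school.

Double Doppler shift off a moving reflector: f₂ = f₀ · (v + u)/(v − u) (u > 0 toward emitter).
Rearranging, u = v · (f₂ − f₀)/(f₂ + f₀) = 1531 × -0.408/337.792 ≈ -1.85 m/s.
So the fish school is moving at 1.85 m/s away from the emitter.

1.85 m/s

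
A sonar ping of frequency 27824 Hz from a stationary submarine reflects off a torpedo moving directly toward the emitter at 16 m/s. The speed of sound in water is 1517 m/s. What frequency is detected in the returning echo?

The torpedo first receives the wave as a moving observer: f₁ = f₀ · (v + u)/v = 27824 × (1517 + 16)/1517 ≈ 28117 Hz.
On reflection it acts as a source moving toward the stationary detector: f₂ = f₁ · v/(v − u) = 28117 × 1517/1501 ≈ 28417 Hz.

28417 Hz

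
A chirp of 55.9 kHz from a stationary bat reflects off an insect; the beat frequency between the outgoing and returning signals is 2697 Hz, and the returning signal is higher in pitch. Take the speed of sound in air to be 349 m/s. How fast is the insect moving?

Double Doppler shift off a moving reflector: f₂ = f₀ · (v + u)/(v − u) (u > 0 toward emitter).
Returning signal is higher, so f₂ = f₀ + Δf = 55900 + 2697 = 58597 Hz.
Rearranging, u = v · (f₂ − f₀)/(f₂ + f₀) = 349 × 2697/114497 ≈ 8.2 m/s.
So the insect is moving at 8.2 m/s toward the emitter.

8.2 m/s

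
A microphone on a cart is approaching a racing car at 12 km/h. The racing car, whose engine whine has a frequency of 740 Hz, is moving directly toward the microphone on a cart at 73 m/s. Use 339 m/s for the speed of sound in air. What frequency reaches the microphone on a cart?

952 Hz

12 km/h = 3.333 m/s.
Both move, so f' = f · (v + v_o)/(v − v_s).
f' = 740 × (339 + 3.333)/(339 − 73) = 740 × 342.33/266 ≈ 952 Hz.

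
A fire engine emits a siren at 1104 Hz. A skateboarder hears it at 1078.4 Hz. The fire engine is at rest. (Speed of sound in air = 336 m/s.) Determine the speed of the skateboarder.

f' < f, so the skateboarder is receding.
f' = f · (v − v_o)/v ⇒ v_o = v · |f'/f − 1|.
v_o = 336 × |1078.4/1104 − 1| = 336 × 0.02319 ≈ 7.8 m/s.

7.8 m/s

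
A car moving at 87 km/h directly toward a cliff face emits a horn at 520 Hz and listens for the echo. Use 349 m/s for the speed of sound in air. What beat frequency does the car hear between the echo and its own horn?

77 Hz

87 km/h = 24.17 m/s.
The cliff face receives the sound from a moving source: f₁ = f₀ · v/(v − v_e) = 520 × 349/324.83 ≈ 558.7 Hz.
On the return leg the car is a moving observer: f₂ = f₁ · (v + v_e)/v = 558.7 × 373.17/349 ≈ 597.4 Hz.
Equivalently f₂ = f₀ · (v + v_e)/(v − v_e).
Beat against the emitted tone: |f₂ − f₀| = 2v_e·f₀/(v − v_e) = 2 × 24.17 × 520/324.83 ≈ 77 Hz.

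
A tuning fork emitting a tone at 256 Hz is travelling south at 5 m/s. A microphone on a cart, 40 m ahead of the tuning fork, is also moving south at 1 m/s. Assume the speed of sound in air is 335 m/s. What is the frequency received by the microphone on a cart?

The microphone on a cart is ahead, so the tuning fork is moving toward it while the microphone on a cart is moving away from the tuning fork.
Both move, so f' = f · (v − v_o)/(v − v_s).
f' = 256 × (335 − 1)/(335 − 5) = 256 × 334/330 ≈ 259 Hz.

259 Hz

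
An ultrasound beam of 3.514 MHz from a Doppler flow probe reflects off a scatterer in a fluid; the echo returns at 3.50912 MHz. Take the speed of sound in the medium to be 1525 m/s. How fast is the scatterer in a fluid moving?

1.06 m/s

Double Doppler shift off a moving reflector: f₂ = f₀ · (v + u)/(v − u) (u > 0 toward emitter).
Rearranging, u = v · (f₂ − f₀)/(f₂ + f₀) = 1525 × -0.00488/7.02312 ≈ -1.06 m/s.
So the scatterer in a fluid is moving at 1.06 m/s away from the emitter.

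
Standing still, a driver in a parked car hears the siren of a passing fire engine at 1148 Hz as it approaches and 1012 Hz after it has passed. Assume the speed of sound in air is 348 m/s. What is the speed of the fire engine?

21.9 m/s

f₁/f₂ = (v + v_s)/(v − v_s), so v_s = v · (f₁ − f₂)/(f₁ + f₂).
v_s = 348 × (1148 − 1012)/(1148 + 1012) = 348 × 136/2160 ≈ 21.9 m/s.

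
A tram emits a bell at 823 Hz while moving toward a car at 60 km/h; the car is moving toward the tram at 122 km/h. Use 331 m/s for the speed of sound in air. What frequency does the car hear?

955 Hz

60 km/h = 16.67 m/s; 122 km/h = 33.89 m/s.
With source approaching and observer approaching, f' = f · (v + v_o)/(v − v_s).
f' = 823 × (331 + 33.89)/(331 − 16.67) = 823 × 364.89/314.33 ≈ 955 Hz.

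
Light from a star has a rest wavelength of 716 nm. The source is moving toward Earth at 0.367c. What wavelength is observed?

Relativistic Doppler for wavelength: λ' = λ₀ · √((1 − β)/(1 + β)).
λ' = 716 × √(0.6330/1.3670) = 716 × 0.68048 ≈ 487.2 nm.

487.2 nm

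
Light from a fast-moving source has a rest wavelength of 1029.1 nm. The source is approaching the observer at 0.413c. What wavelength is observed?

663.3 nm

Relativistic Doppler for wavelength: λ' = λ₀ · √((1 − β)/(1 + β)).
λ' = 1029.1 × √(0.5870/1.4130) = 1029.1 × 0.64454 ≈ 663.3 nm.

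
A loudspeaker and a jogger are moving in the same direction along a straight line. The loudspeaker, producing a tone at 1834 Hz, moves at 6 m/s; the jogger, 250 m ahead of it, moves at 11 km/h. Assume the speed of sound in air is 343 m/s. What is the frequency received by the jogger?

1850 Hz

11 km/h = 3.056 m/s.
The jogger is ahead, so the loudspeaker is moving toward it while the jogger is moving away from the loudspeaker.
General Doppler shift: f' = f · (v − v_o)/(v − v_s).
f' = 1834 × (343 − 3.056)/(343 − 6) = 1834 × 339.94/337 ≈ 1850 Hz.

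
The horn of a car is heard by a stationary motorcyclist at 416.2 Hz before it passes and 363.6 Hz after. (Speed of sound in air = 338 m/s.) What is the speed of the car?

f₁/f₂ = (v + v_s)/(v − v_s), so v_s = v · (f₁ − f₂)/(f₁ + f₂).
v_s = 338 × (416.2 − 363.6)/(416.2 + 363.6) = 338 × 52.6/779.8 ≈ 22.8 m/s.

22.8 m/s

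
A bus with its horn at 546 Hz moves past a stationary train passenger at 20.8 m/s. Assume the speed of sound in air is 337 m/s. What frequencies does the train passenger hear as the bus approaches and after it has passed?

Approaching: f₁ = f · v/(v − v_s) = 546 × 337/316.2 ≈ 582 Hz.
Receding: f₂ = f · v/(v + v_s) = 546 × 337/357.8 ≈ 514 Hz.

582 Hz approaching; 514 Hz receding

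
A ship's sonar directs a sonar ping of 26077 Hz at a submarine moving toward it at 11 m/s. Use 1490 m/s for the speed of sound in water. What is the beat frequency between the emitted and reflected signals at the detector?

388 Hz

The submarine first receives the wave as a moving observer: f₁ = f₀ · (v + u)/v = 26077 × (1490 + 11)/1490 ≈ 26270 Hz.
The reflection then acts as a moving source: f₂ = f₁ · v/(v − u) ≈ 26465 Hz.
Beat frequency: |f₂ − f₀| = 2u·f₀/(v − u) = 2 × 11 × 26077/1479 ≈ 388 Hz.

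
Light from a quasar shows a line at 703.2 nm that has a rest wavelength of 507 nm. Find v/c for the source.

λ'/λ₀ = 1.3870 > 1 (redshift), so the source is receding.
λ'/λ₀ = √((1 + β)/(1 − β)) for a receding source ⇒ β = (r² − 1)/(r² + 1) with r = λ'/λ₀.
β = (1.9237 − 1)/(1.9237 + 1) ≈ 0.316.

0.316c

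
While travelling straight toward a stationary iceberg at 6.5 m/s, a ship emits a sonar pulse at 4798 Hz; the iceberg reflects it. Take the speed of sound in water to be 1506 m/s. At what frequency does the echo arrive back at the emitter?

The iceberg receives the sound from a moving source: f₁ = f₀ · v/(v − v_e) = 4798 × 1506/1499.5 ≈ 4819 Hz.
On the return leg the ship is a moving observer: f₂ = f₁ · (v + v_e)/v = 4819 × 1512.5/1506 ≈ 4840 Hz.
Equivalently f₂ = f₀ · (v + v_e)/(v − v_e).

4840 Hz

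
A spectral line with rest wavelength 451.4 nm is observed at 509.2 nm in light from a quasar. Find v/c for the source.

0.120

λ'/λ₀ = 1.1280 > 1 (redshift), so the source is receding.
λ'/λ₀ = √((1 + β)/(1 − β)) for a receding source ⇒ β = (r² − 1)/(r² + 1) with r = λ'/λ₀.
β = (1.2725 − 1)/(1.2725 + 1) ≈ 0.120.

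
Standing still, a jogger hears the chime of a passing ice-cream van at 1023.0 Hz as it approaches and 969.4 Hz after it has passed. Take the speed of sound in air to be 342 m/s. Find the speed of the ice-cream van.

9.2 m/s

f₁/f₂ = (v + v_s)/(v − v_s), so v_s = v · (f₁ − f₂)/(f₁ + f₂).
v_s = 342 × (1023.0 − 969.4)/(1023.0 + 969.4) = 342 × 53.6/1992.4 ≈ 9.2 m/s.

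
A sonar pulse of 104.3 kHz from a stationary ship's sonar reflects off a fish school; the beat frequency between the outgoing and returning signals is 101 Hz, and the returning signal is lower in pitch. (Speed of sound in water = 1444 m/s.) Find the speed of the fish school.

Double Doppler shift off a moving reflector: f₂ = f₀ · (v + u)/(v − u) (u > 0 toward emitter).
Returning signal is lower, so f₂ = f₀ − Δf = 104300 − 101 = 104199 Hz.
Rearranging, u = v · (f₂ − f₀)/(f₂ + f₀) = 1444 × -101/208499 ≈ -0.70 m/s.
So the fish school is moving at 0.70 m/s away from the emitter.

0.70 m/s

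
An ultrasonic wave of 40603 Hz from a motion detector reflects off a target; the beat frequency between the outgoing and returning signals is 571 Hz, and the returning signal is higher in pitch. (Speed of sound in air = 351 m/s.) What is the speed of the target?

2.45 m/s

Double Doppler shift off a moving reflector: f₂ = f₀ · (v + u)/(v − u) (u > 0 toward emitter).
Returning signal is higher, so f₂ = f₀ + Δf = 40603 + 571 = 41174 Hz.
Rearranging, u = v · (f₂ − f₀)/(f₂ + f₀) = 351 × 571/81777 ≈ 2.45 m/s.
So the target is moving at 2.45 m/s toward the emitter.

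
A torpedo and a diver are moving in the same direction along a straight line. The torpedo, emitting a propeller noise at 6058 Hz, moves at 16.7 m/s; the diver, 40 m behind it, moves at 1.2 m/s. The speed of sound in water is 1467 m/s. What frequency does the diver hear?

The diver is behind, so the torpedo is moving away from it while the diver is moving toward the torpedo.
Both move, so f' = f · (v + v_o)/(v + v_s).
f' = 6058 × (1467 + 1.2)/(1467 + 16.7) = 6058 × 1468.2/1483.7 ≈ 5995 Hz.

5995 Hz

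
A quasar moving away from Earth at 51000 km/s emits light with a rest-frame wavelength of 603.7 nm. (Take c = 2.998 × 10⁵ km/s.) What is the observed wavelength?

716.8 nm

β = v/c = 51000/299800 = 0.1701.
Relativistic Doppler for wavelength: λ' = λ₀ · √((1 + β)/(1 − β)).
λ' = 603.7 × √(1.1701/0.8299) = 603.7 × 1.18742 ≈ 716.8 nm.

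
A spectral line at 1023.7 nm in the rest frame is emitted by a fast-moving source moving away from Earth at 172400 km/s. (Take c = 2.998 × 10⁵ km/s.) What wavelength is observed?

β = v/c = 172400/299800 = 0.5751.
Relativistic Doppler for wavelength: λ' = λ₀ · √((1 + β)/(1 − β)).
λ' = 1023.7 × √(1.5751/0.4249) = 1023.7 × 1.92521 ≈ 1970.8 nm.

1970.8 nm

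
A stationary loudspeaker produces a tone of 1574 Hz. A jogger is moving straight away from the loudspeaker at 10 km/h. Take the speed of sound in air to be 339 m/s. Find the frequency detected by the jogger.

1561 Hz

10 km/h = 2.778 m/s.
Moving observer, stationary source: f' = f · (v − v_o)/v.
f' = 1574 × (339 − 2.778)/339 = 1574 × 336.22/339 ≈ 1561 Hz.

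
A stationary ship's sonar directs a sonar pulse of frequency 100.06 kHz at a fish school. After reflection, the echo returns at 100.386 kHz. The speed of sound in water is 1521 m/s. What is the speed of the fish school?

Double Doppler shift off a moving reflector: f₂ = f₀ · (v + u)/(v − u) (u > 0 toward emitter).
Rearranging, u = v · (f₂ − f₀)/(f₂ + f₀) = 1521 × 0.326/200.446 ≈ 2.47 m/s.
So the fish school is moving at 2.47 m/s toward the emitter.

2.47 m/s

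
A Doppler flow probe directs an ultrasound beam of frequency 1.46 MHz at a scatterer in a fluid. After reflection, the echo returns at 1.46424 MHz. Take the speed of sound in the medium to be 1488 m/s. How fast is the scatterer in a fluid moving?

2.16 m/s

Double Doppler shift off a moving reflector: f₂ = f₀ · (v + u)/(v − u) (u > 0 toward emitter).
Rearranging, u = v · (f₂ − f₀)/(f₂ + f₀) = 1488 × 0.00424/2.92424 ≈ 2.16 m/s.
So the scatterer in a fluid is moving at 2.16 m/s toward the emitter.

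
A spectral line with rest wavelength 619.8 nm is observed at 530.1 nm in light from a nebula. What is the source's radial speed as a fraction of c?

0.155

λ'/λ₀ = 0.8553 < 1 (blueshift), so the source is approaching.
λ'/λ₀ = √((1 − β)/(1 + β)) for an approaching source ⇒ β = (1 − r²)/(1 + r²) with r = λ'/λ₀.
β = (1 − 0.7315)/(1 + 0.7315) ≈ 0.155.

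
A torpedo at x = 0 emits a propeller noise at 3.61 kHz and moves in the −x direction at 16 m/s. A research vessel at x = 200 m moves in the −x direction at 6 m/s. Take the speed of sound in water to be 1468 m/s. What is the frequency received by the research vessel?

3.59 kHz

The observer lies on the +x side, so the source is heading away from the observer and the observer is heading toward the source.
Both move, so f' = f · (v + v_o)/(v + v_s).
f' = 3.61 × (1468 + 6)/(1468 + 16) = 3.61 × 1474/1484 ≈ 3.59 kHz.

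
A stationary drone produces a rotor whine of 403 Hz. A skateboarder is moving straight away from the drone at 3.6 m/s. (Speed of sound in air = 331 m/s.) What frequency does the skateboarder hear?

399 Hz

Moving observer, stationary source: f' = f · (v − v_o)/v.
f' = 403 × (331 − 3.6)/331 = 403 × 327.4/331 ≈ 399 Hz.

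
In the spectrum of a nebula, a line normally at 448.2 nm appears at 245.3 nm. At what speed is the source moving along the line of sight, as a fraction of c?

λ'/λ₀ = 0.5473 < 1 (blueshift), so the source is approaching.
λ'/λ₀ = √((1 − β)/(1 + β)) for an approaching source ⇒ β = (1 − r²)/(1 + r²) with r = λ'/λ₀.
β = (1 − 0.2995)/(1 + 0.2995) ≈ 0.539.

0.539c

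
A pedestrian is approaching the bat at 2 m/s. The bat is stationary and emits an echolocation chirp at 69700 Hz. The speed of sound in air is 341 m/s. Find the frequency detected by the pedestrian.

Only the observer moves, toward the source, so f' = f · (v + v_o)/v.
f' = 69700 × (341 + 2)/341 = 69700 × 343/341 ≈ 70109 Hz.

70109 Hz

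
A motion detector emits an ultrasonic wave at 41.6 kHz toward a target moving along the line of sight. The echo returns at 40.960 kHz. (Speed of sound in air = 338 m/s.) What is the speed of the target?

Double Doppler shift off a moving reflector: f₂ = f₀ · (v + u)/(v − u) (u > 0 toward emitter).
Rearranging, u = v · (f₂ − f₀)/(f₂ + f₀) = 338 × -0.640/82.560 ≈ -2.62 m/s.
So the target is moving at 2.62 m/s away from the emitter.

2.62 m/s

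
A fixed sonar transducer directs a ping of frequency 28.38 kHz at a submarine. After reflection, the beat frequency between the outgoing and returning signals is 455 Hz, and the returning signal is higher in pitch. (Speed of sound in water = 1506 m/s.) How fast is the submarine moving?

Double Doppler shift off a moving reflector: f₂ = f₀ · (v + u)/(v − u) (u > 0 toward emitter).
Returning signal is higher, so f₂ = f₀ + Δf = 28380 + 455 = 28835 Hz.
Rearranging, u = v · (f₂ − f₀)/(f₂ + f₀) = 1506 × 455/57215 ≈ 12.0 m/s.
So the submarine is moving at 12.0 m/s toward the emitter.

12.0 m/s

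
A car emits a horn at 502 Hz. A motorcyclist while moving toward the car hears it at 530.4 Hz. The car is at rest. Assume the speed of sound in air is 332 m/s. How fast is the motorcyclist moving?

f' = f · (v + v_o)/v ⇒ v_o = v · |f'/f − 1|.
v_o = 332 × |530.4/502 − 1| = 332 × 0.05657 ≈ 18.8 m/s.

18.8 m/s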